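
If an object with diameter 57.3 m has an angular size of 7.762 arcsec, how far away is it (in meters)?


D = size / theta_rad, theta_rad = 7.762 * pi/(180*3600) = 3.763e-05, D = 1.523e+06

1.523e+06 m


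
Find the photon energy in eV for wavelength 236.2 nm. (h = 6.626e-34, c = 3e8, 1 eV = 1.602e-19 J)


E = hc/lambda = 6.626e-34 * 3e8 / 2.362e-07 = 8.416e-19 J = 5.2533 eV

5.2533 eV


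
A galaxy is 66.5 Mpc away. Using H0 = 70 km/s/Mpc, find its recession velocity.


v = H0 * d = 70 * 66.5 = 4655.0

4655.0 km/s


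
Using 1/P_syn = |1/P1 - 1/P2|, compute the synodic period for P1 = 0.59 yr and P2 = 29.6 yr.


1/P_syn = |1/P1 - 1/P2| = |1/0.59 - 1/29.6| => P_syn = 0.602

0.602 years


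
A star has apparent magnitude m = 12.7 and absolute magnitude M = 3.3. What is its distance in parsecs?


d = 10^((m - M + 5)/5) = 10^((12.7 - 3.3 + 5)/5) = 758.5776

758.5776 pc


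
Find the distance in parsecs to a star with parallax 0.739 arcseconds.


d = 1/p = 1/0.739 = 1.3532

1.3532 pc


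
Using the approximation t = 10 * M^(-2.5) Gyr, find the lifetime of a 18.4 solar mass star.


t = 10 * M^(-2.5) = 10 * 18.4^(-2.5) = 0.0069

0.0069 Gyr


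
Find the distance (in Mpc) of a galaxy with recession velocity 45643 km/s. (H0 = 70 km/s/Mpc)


d = v / H0 = 45643 / 70 = 652.0429

652.0429 Mpc


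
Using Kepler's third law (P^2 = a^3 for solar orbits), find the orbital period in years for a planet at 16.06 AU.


P = a^(3/2) = 16.06^1.5 = 64.3603

64.3603 years


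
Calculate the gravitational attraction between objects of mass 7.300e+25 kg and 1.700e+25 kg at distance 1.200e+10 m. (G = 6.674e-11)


F = G*m1*m2/r^2 = 6.674e-11 * 7.300e+25 * 1.700e+25 / (1.200e+10)^2 = 6.674e-11 * 1.241e+51 / 1.440e+20 = 5.752e+20

5.752e+20 N


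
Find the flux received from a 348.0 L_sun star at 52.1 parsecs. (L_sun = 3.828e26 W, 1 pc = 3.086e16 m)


F = L / (4*pi*d^2) = 1.332e+29 / (4*pi*(1.608e+18)^2) = 4.101e-09

4.101e-09 W/m^2


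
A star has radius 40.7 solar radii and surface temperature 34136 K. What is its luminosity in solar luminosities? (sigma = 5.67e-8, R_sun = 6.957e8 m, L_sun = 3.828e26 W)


R = 40.7 * 6.957e8 m = 2.831499e+10 m. L = 4*pi*R^2*sigma*T^4 = 4*pi*(2.831499e+10)^2 * 5.67e-8 * 34136^4 = 7.756687008e+32 W. L/L_sun = 7.756687008e+32 / 3.828e26 = 2.026e+06

2.026e+06 L_sun


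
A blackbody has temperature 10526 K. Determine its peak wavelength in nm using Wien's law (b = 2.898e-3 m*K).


lam_max = b / T = 2.898e-3 / 10526 = 2.753e-07 m = 275.3183 nm

275.3183 nm


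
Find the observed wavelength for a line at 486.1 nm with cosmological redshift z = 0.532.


lam_obs = lam_emit * (1 + z) = 486.1 * (1 + 0.532) = 744.7052

744.7052 nm


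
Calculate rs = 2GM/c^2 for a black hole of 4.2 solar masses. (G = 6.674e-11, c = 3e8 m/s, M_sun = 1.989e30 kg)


M = 4.2 * 1.989e30 kg = 8.3538e+30 kg. rs = 2GM/c^2 = 2 * 6.674e-11 * 8.3538e+30 / (3e8)^2 = 12389.6136

12389.6136 m


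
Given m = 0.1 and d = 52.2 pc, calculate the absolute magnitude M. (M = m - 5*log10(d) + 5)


M = m - 5*log10(d) + 5 = 0.1 - 5*log10(52.2) + 5 = -3.4884

-3.4884


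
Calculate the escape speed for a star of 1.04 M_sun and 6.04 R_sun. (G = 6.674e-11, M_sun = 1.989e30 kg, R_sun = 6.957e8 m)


M = 1.04 * 1.989e30 kg = 2.06856e+30 kg; R = 6.04 * 6.957e8 m = 4.202028e+09 m. v_esc = sqrt(2GM/R) = sqrt(2 * 6.674e-11 * 2.06856e+30 / 4.202028e+09) = 256337.8216

256337.8216 m/s


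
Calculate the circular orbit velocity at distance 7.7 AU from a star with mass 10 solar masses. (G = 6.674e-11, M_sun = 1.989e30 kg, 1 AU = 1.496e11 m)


v = sqrt(GM/r) = sqrt(6.674e-11 * 1.989e+31 / 1.152e+12) = 33946.8384

33946.8384 m/s


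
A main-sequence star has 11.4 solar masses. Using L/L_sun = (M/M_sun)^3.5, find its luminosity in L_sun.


L/L_sun = (M/M_sun)^3.5 = 11.4^3.5 = 5002.2683

5002.2683 L_sun


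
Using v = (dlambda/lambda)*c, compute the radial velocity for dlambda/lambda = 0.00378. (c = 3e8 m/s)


v = (dlambda/lambda) * c = 0.00378 * 3e8 = 1.134e+06

1.134e+06 m/s


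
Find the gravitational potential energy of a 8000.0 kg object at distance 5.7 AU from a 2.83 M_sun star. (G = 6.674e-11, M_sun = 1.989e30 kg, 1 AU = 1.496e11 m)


M = 2.83 * 1.989e30 kg = 5.62887e+30 kg; r = 5.7 AU * 1.496e11 m/AU = 8.5272e+11 m. U = -GM*m/r = -(6.674e-11 * 5.62887e+30 * 8000.0) / 8.5272e+11 = -3.524e+12

-3.524e+12 J


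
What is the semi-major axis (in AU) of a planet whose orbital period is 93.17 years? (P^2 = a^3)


a = P^(2/3) = 93.17^(2/3) = 20.5518

20.5518 AU


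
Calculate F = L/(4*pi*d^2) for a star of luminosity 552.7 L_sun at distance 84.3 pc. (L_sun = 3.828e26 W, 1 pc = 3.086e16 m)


F = L / (4*pi*d^2) = 2.116e+29 / (4*pi*(2.601e+18)^2) = 2.488e-09

2.488e-09 W/m^2


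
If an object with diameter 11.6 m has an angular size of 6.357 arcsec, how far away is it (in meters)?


D = size / theta_rad, theta_rad = 6.357 * pi/(180*3600) = 3.082e-05, D = 376383.7899

376383.7899 m


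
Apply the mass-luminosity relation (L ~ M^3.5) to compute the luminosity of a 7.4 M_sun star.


L/L_sun = (M/M_sun)^3.5 = 7.4^3.5 = 1102.3285

1102.3285 L_sun


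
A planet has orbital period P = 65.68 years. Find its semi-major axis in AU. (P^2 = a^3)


a = P^(2/3) = 65.68^(2/3) = 16.2788

16.2788 AU


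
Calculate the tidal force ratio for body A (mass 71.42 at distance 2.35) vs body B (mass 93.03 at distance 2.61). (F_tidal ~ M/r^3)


Ratio = (M1/r1^3) / (M2/r2^3) = (71.42/2.35^3) / (93.03/2.61^3) = 1.0518

1.0518


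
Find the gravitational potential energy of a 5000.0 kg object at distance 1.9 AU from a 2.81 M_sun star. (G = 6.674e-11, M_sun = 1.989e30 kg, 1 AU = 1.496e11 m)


M = 2.81 * 1.989e30 kg = 5.58909e+30 kg; r = 1.9 AU * 1.496e11 m/AU = 2.8424e+11 m. U = -GM*m/r = -(6.674e-11 * 5.58909e+30 * 5000.0) / 2.8424e+11 = -6.562e+12

-6.562e+12 J


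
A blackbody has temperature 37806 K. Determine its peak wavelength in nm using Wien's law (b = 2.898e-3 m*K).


lam_max = b / T = 2.898e-3 / 37806 = 7.665e-08 m = 76.6545 nm

76.6545 nm


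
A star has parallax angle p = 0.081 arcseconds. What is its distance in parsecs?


d = 1/p = 1/0.081 = 12.3457

12.3457 pc


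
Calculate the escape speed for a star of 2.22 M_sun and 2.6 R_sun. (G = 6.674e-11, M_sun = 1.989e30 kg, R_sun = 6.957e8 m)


M = 2.22 * 1.989e30 kg = 4.41558e+30 kg; R = 2.6 * 6.957e8 m = 1.80882e+09 m. v_esc = sqrt(2GM/R) = sqrt(2 * 6.674e-11 * 4.41558e+30 / 1.80882e+09) = 570826.7307

570826.7307 m/s


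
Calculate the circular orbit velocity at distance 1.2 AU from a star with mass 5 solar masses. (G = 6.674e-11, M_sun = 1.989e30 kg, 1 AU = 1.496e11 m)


v = sqrt(GM/r) = sqrt(6.674e-11 * 9.945e+30 / 1.795e+11) = 60804.9695

60804.9695 m/s


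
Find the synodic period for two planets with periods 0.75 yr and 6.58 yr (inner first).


1/P_syn = |1/P1 - 1/P2| = |1/0.75 - 1/6.58| => P_syn = 0.8465

0.8465 years


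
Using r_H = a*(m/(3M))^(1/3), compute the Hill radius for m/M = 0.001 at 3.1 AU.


r_H = a * (m/3M)^(1/3) = 3.1 * (0.001/3)^(1/3) = 0.2149

0.2149 AU


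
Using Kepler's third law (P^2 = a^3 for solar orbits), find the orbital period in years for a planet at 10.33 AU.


P = a^(3/2) = 10.33^1.5 = 33.2009

33.2009 years


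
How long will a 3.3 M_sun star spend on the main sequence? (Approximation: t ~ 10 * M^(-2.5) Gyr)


t = 10 * M^(-2.5) = 10 * 3.3^(-2.5) = 0.5055

0.5055 Gyr


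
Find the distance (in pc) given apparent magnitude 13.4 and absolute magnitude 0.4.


d = 10^((m - M + 5)/5) = 10^((13.4 - 0.4 + 5)/5) = 3981.0717

3981.0717 pc


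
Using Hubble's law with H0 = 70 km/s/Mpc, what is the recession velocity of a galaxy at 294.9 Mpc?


v = H0 * d = 70 * 294.9 = 20643.0

20643.0 km/s


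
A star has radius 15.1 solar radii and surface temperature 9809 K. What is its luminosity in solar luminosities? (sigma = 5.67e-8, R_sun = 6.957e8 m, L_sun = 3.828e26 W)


R = 15.1 * 6.957e8 m = 1.050507e+10 m. L = 4*pi*R^2*sigma*T^4 = 4*pi*(1.050507e+10)^2 * 5.67e-8 * 9809^4 = 7.279302416e+29 W. L/L_sun = 7.279302416e+29 / 3.828e26 = 1901.5942

1901.5942 L_sun


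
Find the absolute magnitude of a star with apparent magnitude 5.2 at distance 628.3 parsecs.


M = m - 5*log10(d) + 5 = 5.2 - 5*log10(628.3) + 5 = -3.7908

-3.7908


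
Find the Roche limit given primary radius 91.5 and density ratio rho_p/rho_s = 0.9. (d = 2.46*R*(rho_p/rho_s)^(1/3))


d_Roche = 2.46 * 91.5 * 0.9^(1/3) = 217.322

217.322


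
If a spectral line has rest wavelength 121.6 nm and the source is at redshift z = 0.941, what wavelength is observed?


lam_obs = lam_emit * (1 + z) = 121.6 * (1 + 0.941) = 236.0256

236.0256 nm


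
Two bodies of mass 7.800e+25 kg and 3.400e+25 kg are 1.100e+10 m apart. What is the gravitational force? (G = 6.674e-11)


F = G*m1*m2/r^2 = 6.674e-11 * 7.800e+25 * 3.400e+25 / (1.100e+10)^2 = 6.674e-11 * 2.652e+51 / 1.210e+20 = 1.463e+21

1.463e+21 N


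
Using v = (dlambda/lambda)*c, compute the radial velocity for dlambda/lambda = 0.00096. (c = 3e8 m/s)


v = (dlambda/lambda) * c = 0.00096 * 3e8 = 288000.0

288000.0 m/s


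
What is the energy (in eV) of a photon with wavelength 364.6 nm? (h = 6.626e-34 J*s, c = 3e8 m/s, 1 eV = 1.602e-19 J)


E = hc/lambda = 6.626e-34 * 3e8 / 3.646e-07 = 5.452e-19 J = 3.4032 eV

3.4032 eV


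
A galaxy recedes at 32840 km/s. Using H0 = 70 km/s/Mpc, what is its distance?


d = v / H0 = 32840 / 70 = 469.1429

469.1429 Mpc


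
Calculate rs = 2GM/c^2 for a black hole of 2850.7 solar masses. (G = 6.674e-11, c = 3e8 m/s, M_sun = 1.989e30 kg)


M = 2850.7 * 1.989e30 kg = 5.6700423e+33 kg. rs = 2GM/c^2 = 2 * 6.674e-11 * 5.6700423e+33 / (3e8)^2 = 8.409e+06

8.409e+06 m


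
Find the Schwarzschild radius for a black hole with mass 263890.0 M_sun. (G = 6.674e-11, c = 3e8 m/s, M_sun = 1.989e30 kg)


M = 263890.0 * 1.989e30 kg = 5.2487721e+35 kg. rs = 2GM/c^2 = 2 * 6.674e-11 * 5.2487721e+35 / (3e8)^2 = 7.785e+08

7.785e+08 m


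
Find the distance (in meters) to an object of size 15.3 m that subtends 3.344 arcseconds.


D = size / theta_rad, theta_rad = 3.344 * pi/(180*3600) = 1.621e-05, D = 943735.5071

943735.5071 m


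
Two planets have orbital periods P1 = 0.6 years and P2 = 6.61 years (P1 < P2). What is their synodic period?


1/P_syn = |1/P1 - 1/P2| = |1/0.6 - 1/6.61| => P_syn = 0.6599

0.6599 years


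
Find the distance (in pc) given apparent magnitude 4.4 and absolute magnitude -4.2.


d = 10^((m - M + 5)/5) = 10^((4.4 - -4.2 + 5)/5) = 524.8075

524.8075 pc


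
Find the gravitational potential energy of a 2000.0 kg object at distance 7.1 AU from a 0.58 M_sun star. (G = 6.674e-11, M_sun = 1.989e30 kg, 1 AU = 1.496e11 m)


M = 0.58 * 1.989e30 kg = 1.15362e+30 kg; r = 7.1 AU * 1.496e11 m/AU = 1.06216e+12 m. U = -GM*m/r = -(6.674e-11 * 1.15362e+30 * 2000.0) / 1.06216e+12 = -1.450e+11

-1.450e+11 J


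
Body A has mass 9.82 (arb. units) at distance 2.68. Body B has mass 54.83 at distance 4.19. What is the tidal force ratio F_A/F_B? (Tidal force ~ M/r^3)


Ratio = (M1/r1^3) / (M2/r2^3) = (9.82/2.68^3) / (54.83/4.19^3) = 0.6844

0.6844


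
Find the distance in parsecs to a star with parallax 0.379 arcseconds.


d = 1/p = 1/0.379 = 2.6385

2.6385 pc


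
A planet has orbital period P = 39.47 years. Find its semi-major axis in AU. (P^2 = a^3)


a = P^(2/3) = 39.47^(2/3) = 11.5925

11.5925 AU


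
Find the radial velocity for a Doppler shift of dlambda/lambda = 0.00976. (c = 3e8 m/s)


v = (dlambda/lambda) * c = 0.00976 * 3e8 = 2.928e+06

2.928e+06 m/s


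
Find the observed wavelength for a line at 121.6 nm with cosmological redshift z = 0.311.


lam_obs = lam_emit * (1 + z) = 121.6 * (1 + 0.311) = 159.4176

159.4176 nm


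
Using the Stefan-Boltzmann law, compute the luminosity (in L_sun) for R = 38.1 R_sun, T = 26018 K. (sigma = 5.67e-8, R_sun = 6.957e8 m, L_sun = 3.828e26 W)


R = 38.1 * 6.957e8 m = 2.650617e+10 m. L = 4*pi*R^2*sigma*T^4 = 4*pi*(2.650617e+10)^2 * 5.67e-8 * 26018^4 = 2.293942451e+32 W. L/L_sun = 2.293942451e+32 / 3.828e26 = 599253.5138

599253.5138 L_sun


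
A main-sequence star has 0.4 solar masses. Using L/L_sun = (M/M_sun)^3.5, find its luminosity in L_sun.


L/L_sun = (M/M_sun)^3.5 = 0.4^3.5 = 0.0405

0.0405 L_sun


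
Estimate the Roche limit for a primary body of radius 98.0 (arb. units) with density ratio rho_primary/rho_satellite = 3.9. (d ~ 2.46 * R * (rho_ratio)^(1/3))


d_Roche = 2.46 * 98.0 * 3.9^(1/3) = 379.4746

379.4746


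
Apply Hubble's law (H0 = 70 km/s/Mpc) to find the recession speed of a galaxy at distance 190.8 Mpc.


v = H0 * d = 70 * 190.8 = 13356.0

13356.0 km/s


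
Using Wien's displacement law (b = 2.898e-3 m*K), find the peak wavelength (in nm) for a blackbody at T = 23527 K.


lam_max = b / T = 2.898e-3 / 23527 = 1.232e-07 m = 123.1776 nm

123.1776 nm


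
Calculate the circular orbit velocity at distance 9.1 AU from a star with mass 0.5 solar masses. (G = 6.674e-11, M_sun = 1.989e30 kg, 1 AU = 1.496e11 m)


v = sqrt(GM/r) = sqrt(6.674e-11 * 9.945e+29 / 1.361e+12) = 6982.4688

6982.4688 m/s


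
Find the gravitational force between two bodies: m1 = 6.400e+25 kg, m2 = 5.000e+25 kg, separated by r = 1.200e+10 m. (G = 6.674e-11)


F = G*m1*m2/r^2 = 6.674e-11 * 6.400e+25 * 5.000e+25 / (1.200e+10)^2 = 6.674e-11 * 3.200e+51 / 1.440e+20 = 1.483e+21

1.483e+21 N


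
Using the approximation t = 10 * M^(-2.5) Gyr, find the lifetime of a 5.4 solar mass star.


t = 10 * M^(-2.5) = 10 * 5.4^(-2.5) = 0.1476

0.1476 Gyr


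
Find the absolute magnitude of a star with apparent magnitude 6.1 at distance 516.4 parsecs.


M = m - 5*log10(d) + 5 = 6.1 - 5*log10(516.4) + 5 = -2.4649

-2.4649


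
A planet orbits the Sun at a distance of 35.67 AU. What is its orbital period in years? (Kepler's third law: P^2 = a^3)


P = a^(3/2) = 35.67^1.5 = 213.0368

213.0368 years


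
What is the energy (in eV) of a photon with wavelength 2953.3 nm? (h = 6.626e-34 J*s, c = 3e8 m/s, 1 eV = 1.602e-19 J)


E = hc/lambda = 6.626e-34 * 3e8 / 2.953e-06 = 6.731e-20 J = 0.4201 eV

0.4201 eV


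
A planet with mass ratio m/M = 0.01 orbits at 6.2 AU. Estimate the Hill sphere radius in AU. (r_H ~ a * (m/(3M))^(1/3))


r_H = a * (m/3M)^(1/3) = 6.2 * (0.01/3)^(1/3) = 0.9262

0.9262 AU


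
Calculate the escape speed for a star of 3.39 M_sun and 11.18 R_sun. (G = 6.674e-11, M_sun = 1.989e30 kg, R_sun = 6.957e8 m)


M = 3.39 * 1.989e30 kg = 6.74271e+30 kg; R = 11.18 * 6.957e8 m = 7.777926e+09 m. v_esc = sqrt(2GM/R) = sqrt(2 * 6.674e-11 * 6.74271e+30 / 7.777926e+09) = 340167.984

340167.984 m/s


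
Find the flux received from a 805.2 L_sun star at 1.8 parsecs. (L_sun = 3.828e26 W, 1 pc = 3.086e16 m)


F = L / (4*pi*d^2) = 3.082e+29 / (4*pi*(5.555e+16)^2) = 7.949e-06

7.949e-06 W/m^2


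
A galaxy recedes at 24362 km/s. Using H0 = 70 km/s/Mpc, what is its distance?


d = v / H0 = 24362 / 70 = 348.0286

348.0286 Mpc


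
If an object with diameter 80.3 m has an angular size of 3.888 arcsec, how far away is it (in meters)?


D = size / theta_rad, theta_rad = 3.888 * pi/(180*3600) = 1.885e-05, D = 4.260e+06

4.260e+06 m


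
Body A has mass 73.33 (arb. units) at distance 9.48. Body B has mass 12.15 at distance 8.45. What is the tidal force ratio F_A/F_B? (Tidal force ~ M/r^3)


Ratio = (M1/r1^3) / (M2/r2^3) = (73.33/9.48^3) / (12.15/8.45^3) = 4.2742

4.2742


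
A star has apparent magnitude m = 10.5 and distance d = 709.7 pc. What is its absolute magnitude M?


M = m - 5*log10(d) + 5 = 10.5 - 5*log10(709.7) + 5 = 1.2446

1.2446


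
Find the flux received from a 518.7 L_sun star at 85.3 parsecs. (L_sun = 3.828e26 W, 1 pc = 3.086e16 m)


F = L / (4*pi*d^2) = 1.986e+29 / (4*pi*(2.632e+18)^2) = 2.280e-09

2.280e-09 W/m^2


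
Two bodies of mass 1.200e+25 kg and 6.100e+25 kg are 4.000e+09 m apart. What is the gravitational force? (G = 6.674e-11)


F = G*m1*m2/r^2 = 6.674e-11 * 1.200e+25 * 6.100e+25 / (4.000e+09)^2 = 6.674e-11 * 7.320e+50 / 1.600e+19 = 3.053e+21

3.053e+21 N


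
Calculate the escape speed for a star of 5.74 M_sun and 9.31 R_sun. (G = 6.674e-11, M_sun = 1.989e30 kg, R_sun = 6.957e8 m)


M = 5.74 * 1.989e30 kg = 1.141686e+31 kg; R = 9.31 * 6.957e8 m = 6.476967e+09 m. v_esc = sqrt(2GM/R) = sqrt(2 * 6.674e-11 * 1.141686e+31 / 6.476967e+09) = 485060.1476

485060.1476 m/s


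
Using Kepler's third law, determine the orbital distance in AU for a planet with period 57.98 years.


a = P^(2/3) = 57.98^(2/3) = 14.9802

14.9802 AU


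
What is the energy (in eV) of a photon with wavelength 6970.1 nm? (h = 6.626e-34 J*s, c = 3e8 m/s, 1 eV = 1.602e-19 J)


E = hc/lambda = 6.626e-34 * 3e8 / 6.970e-06 = 2.852e-20 J = 0.178 eV

0.178 eV


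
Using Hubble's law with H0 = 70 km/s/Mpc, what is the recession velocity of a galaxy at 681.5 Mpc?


v = H0 * d = 70 * 681.5 = 47705.0

47705.0 km/s


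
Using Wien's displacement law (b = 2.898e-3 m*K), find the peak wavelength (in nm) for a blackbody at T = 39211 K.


lam_max = b / T = 2.898e-3 / 39211 = 7.391e-08 m = 73.9078 nm

73.9078 nm


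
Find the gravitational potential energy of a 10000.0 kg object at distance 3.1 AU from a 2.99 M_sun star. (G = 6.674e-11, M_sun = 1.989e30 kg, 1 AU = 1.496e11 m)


M = 2.99 * 1.989e30 kg = 5.94711e+30 kg; r = 3.1 AU * 1.496e11 m/AU = 4.6376e+11 m. U = -GM*m/r = -(6.674e-11 * 5.94711e+30 * 10000.0) / 4.6376e+11 = -8.559e+12

-8.559e+12 J


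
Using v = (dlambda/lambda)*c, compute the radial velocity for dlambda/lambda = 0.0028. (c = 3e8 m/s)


v = (dlambda/lambda) * c = 0.0028 * 3e8 = 840000.0

840000.0 m/s


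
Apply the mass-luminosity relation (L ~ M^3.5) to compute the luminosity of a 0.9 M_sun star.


L/L_sun = (M/M_sun)^3.5 = 0.9^3.5 = 0.6916

0.6916 L_sun


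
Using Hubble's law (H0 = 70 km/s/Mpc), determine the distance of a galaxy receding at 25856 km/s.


d = v / H0 = 25856 / 70 = 369.3714

369.3714 Mpc


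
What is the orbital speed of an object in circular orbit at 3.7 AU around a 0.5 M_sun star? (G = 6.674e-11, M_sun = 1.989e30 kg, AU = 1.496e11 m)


v = sqrt(GM/r) = sqrt(6.674e-11 * 9.945e+29 / 5.535e+11) = 10950.3711

10950.3711 m/s


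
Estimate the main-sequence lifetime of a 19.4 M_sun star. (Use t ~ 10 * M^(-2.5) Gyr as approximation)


t = 10 * M^(-2.5) = 10 * 19.4^(-2.5) = 0.006

0.006 Gyr


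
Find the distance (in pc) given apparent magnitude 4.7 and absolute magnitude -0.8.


d = 10^((m - M + 5)/5) = 10^((4.7 - -0.8 + 5)/5) = 125.8925

125.8925 pc


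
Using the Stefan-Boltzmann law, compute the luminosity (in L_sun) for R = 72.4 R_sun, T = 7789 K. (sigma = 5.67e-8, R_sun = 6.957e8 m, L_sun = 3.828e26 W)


R = 72.4 * 6.957e8 m = 5.036868e+10 m. L = 4*pi*R^2*sigma*T^4 = 4*pi*(5.036868e+10)^2 * 5.67e-8 * 7789^4 = 6.653357771e+30 W. L/L_sun = 6.653357771e+30 / 3.828e26 = 17380.7674

17380.7674 L_sun


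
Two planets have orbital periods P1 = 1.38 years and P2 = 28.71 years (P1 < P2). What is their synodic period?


1/P_syn = |1/P1 - 1/P2| = |1/1.38 - 1/28.71| => P_syn = 1.4497

1.4497 years


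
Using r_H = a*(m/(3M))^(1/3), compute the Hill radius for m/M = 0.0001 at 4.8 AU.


r_H = a * (m/3M)^(1/3) = 4.8 * (0.0001/3)^(1/3) = 0.1545

0.1545 AU


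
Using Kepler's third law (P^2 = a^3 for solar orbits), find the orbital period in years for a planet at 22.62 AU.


P = a^(3/2) = 22.62^1.5 = 107.5818

107.5818 years


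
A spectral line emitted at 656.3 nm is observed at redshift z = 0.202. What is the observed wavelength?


lam_obs = lam_emit * (1 + z) = 656.3 * (1 + 0.202) = 788.8726

788.8726 nm


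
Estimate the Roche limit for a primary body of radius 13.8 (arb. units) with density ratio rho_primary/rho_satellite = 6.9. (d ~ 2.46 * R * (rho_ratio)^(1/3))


d_Roche = 2.46 * 13.8 * 6.9^(1/3) = 64.6295

64.6295


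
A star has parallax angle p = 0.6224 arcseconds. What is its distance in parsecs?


d = 1/p = 1/0.6224 = 1.6067

1.6067 pc


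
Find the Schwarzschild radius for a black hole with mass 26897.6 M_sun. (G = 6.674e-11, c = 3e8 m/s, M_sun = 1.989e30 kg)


M = 26897.6 * 1.989e30 kg = 5.34993264e+34 kg. rs = 2GM/c^2 = 2 * 6.674e-11 * 5.34993264e+34 / (3e8)^2 = 7.935e+07

7.935e+07 m


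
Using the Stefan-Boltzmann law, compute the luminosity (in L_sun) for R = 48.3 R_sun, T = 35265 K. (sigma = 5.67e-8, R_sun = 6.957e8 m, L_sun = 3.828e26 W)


R = 48.3 * 6.957e8 m = 3.360231e+10 m. L = 4*pi*R^2*sigma*T^4 = 4*pi*(3.360231e+10)^2 * 5.67e-8 * 35265^4 = 1.244247406e+33 W. L/L_sun = 1.244247406e+33 / 3.828e26 = 3.250e+06

3.250e+06 L_sun


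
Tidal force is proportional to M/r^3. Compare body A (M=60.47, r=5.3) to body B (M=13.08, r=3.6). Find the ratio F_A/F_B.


Ratio = (M1/r1^3) / (M2/r2^3) = (60.47/5.3^3) / (13.08/3.6^3) = 1.4488

1.4488


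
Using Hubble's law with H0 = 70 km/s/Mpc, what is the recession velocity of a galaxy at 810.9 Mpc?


v = H0 * d = 70 * 810.9 = 56763.0

56763.0 km/s


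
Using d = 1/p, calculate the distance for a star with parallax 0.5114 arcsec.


d = 1/p = 1/0.5114 = 1.9554

1.9554 pc


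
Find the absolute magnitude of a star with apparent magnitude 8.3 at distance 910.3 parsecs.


M = m - 5*log10(d) + 5 = 8.3 - 5*log10(910.3) + 5 = -1.4959

-1.4959


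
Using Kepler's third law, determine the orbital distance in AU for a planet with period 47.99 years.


a = P^(2/3) = 47.99^(2/3) = 13.2059

13.2059 AU


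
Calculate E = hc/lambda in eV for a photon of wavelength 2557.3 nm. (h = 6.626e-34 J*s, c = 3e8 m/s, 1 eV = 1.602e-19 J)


E = hc/lambda = 6.626e-34 * 3e8 / 2.557e-06 = 7.773e-20 J = 0.4852 eV

0.4852 eV


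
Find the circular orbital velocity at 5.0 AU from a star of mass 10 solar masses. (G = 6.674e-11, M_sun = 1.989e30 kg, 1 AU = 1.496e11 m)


v = sqrt(GM/r) = sqrt(6.674e-11 * 1.989e+31 / 7.480e+11) = 42126.9186

42126.9186 m/s


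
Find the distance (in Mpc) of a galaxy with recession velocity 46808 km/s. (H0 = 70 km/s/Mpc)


d = v / H0 = 46808 / 70 = 668.6857

668.6857 Mpc


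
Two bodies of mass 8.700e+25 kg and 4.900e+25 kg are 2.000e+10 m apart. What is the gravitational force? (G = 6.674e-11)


F = G*m1*m2/r^2 = 6.674e-11 * 8.700e+25 * 4.900e+25 / (2.000e+10)^2 = 6.674e-11 * 4.263e+51 / 4.000e+20 = 7.113e+20

7.113e+20 N


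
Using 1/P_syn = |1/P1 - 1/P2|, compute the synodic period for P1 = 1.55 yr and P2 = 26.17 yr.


1/P_syn = |1/P1 - 1/P2| = |1/1.55 - 1/26.17| => P_syn = 1.6476

1.6476 years


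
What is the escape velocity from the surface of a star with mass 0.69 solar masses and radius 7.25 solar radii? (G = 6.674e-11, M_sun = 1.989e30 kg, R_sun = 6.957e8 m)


M = 0.69 * 1.989e30 kg = 1.37241e+30 kg; R = 7.25 * 6.957e8 m = 5.043825e+09 m. v_esc = sqrt(2GM/R) = sqrt(2 * 6.674e-11 * 1.37241e+30 / 5.043825e+09) = 190576.8003

190576.8003 m/s


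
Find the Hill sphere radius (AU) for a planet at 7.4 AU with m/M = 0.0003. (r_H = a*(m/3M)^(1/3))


r_H = a * (m/3M)^(1/3) = 7.4 * (0.0003/3)^(1/3) = 0.3435

0.3435 AU


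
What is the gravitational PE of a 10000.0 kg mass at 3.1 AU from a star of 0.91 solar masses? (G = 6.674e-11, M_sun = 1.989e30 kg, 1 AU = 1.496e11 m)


M = 0.91 * 1.989e30 kg = 1.80999e+30 kg; r = 3.1 AU * 1.496e11 m/AU = 4.6376e+11 m. U = -GM*m/r = -(6.674e-11 * 1.80999e+30 * 10000.0) / 4.6376e+11 = -2.605e+12

-2.605e+12 J


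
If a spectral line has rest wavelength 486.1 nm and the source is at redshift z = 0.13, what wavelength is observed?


lam_obs = lam_emit * (1 + z) = 486.1 * (1 + 0.13) = 549.293

549.293 nm


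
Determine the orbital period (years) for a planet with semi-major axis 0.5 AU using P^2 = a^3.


P = a^(3/2) = 0.5^1.5 = 0.3536

0.3536 years


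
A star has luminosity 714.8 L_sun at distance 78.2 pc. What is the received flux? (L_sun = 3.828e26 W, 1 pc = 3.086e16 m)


F = L / (4*pi*d^2) = 2.736e+29 / (4*pi*(2.413e+18)^2) = 3.739e-09

3.739e-09 W/m^2


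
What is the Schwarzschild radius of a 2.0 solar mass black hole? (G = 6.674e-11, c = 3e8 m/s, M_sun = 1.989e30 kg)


M = 2.0 * 1.989e30 kg = 3.978e+30 kg. rs = 2GM/c^2 = 2 * 6.674e-11 * 3.978e+30 / (3e8)^2 = 5899.816

5899.816 m


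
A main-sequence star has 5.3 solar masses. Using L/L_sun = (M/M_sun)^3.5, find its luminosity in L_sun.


L/L_sun = (M/M_sun)^3.5 = 5.3^3.5 = 342.7406

342.7406 L_sun


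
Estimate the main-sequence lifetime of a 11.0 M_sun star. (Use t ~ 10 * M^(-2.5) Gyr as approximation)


t = 10 * M^(-2.5) = 10 * 11.0^(-2.5) = 0.0249

0.0249 Gyr


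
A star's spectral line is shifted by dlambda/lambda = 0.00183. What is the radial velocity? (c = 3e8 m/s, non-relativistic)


v = (dlambda/lambda) * c = 0.00183 * 3e8 = 549000.0

549000.0 m/s


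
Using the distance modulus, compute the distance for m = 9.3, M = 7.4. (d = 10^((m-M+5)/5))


d = 10^((m - M + 5)/5) = 10^((9.3 - 7.4 + 5)/5) = 23.9883

23.9883 pc


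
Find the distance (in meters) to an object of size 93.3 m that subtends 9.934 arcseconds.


D = size / theta_rad, theta_rad = 9.934 * pi/(180*3600) = 4.816e-05, D = 1.937e+06

1.937e+06 m


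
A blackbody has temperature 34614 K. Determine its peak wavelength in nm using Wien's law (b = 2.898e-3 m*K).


lam_max = b / T = 2.898e-3 / 34614 = 8.372e-08 m = 83.7233 nm

83.7233 nm


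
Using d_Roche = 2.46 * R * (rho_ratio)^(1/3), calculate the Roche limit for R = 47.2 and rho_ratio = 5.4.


d_Roche = 2.46 * 47.2 * 5.4^(1/3) = 203.7081

203.7081


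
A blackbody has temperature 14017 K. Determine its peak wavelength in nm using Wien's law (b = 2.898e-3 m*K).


lam_max = b / T = 2.898e-3 / 14017 = 2.067e-07 m = 206.7489 nm

206.7489 nm


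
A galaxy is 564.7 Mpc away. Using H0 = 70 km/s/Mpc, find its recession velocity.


v = H0 * d = 70 * 564.7 = 39529.0

39529.0 km/s


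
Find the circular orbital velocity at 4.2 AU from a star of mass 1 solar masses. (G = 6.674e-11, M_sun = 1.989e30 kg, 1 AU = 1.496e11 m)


v = sqrt(GM/r) = sqrt(6.674e-11 * 1.989e+30 / 6.283e+11) = 14535.1678

14535.1678 m/s


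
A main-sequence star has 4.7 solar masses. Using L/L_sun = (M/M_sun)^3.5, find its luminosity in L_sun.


L/L_sun = (M/M_sun)^3.5 = 4.7^3.5 = 225.0829

225.0829 L_sun


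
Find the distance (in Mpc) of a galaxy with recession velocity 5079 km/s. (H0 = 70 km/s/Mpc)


d = v / H0 = 5079 / 70 = 72.5571

72.5571 Mpc


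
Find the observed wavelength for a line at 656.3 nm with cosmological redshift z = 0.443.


lam_obs = lam_emit * (1 + z) = 656.3 * (1 + 0.443) = 947.0409

947.0409 nm


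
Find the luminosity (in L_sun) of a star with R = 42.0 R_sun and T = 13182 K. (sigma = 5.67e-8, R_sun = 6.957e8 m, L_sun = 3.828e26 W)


R = 42.0 * 6.957e8 m = 2.92194e+10 m. L = 4*pi*R^2*sigma*T^4 = 4*pi*(2.92194e+10)^2 * 5.67e-8 * 13182^4 = 1.836795216e+31 W. L/L_sun = 1.836795216e+31 / 3.828e26 = 47983.1561

47983.1561 L_sun


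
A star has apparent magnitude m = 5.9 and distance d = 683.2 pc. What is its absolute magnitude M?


M = m - 5*log10(d) + 5 = 5.9 - 5*log10(683.2) + 5 = -3.2727

-3.2727


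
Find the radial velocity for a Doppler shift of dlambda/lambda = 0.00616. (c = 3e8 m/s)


v = (dlambda/lambda) * c = 0.00616 * 3e8 = 1.848e+06

1.848e+06 m/s


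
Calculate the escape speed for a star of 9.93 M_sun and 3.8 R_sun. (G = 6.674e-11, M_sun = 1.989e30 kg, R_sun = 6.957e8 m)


M = 9.93 * 1.989e30 kg = 1.975077e+31 kg; R = 3.8 * 6.957e8 m = 2.64366e+09 m. v_esc = sqrt(2GM/R) = sqrt(2 * 6.674e-11 * 1.975077e+31 / 2.64366e+09) = 998613.2285

998613.2285 m/s


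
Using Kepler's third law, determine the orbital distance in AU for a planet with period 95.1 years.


a = P^(2/3) = 95.1^(2/3) = 20.8347

20.8347 AU


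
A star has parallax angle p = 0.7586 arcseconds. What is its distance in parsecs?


d = 1/p = 1/0.7586 = 1.3182

1.3182 pc


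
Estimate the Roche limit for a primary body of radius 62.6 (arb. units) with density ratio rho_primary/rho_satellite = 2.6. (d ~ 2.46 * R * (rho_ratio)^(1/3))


d_Roche = 2.46 * 62.6 * 2.6^(1/3) = 211.7551

211.7551


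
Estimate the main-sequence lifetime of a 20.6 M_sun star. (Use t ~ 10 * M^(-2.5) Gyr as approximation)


t = 10 * M^(-2.5) = 10 * 20.6^(-2.5) = 0.0052

0.0052 Gyr


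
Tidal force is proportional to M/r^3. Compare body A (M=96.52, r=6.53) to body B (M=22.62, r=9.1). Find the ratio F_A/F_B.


Ratio = (M1/r1^3) / (M2/r2^3) = (96.52/6.53^3) / (22.62/9.1^3) = 11.5481

11.5481


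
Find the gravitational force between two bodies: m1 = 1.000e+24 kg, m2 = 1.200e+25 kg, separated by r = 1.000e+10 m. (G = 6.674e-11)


F = G*m1*m2/r^2 = 6.674e-11 * 1.000e+24 * 1.200e+25 / (1.000e+10)^2 = 6.674e-11 * 1.200e+49 / 1.000e+20 = 8.009e+18

8.009e+18 N


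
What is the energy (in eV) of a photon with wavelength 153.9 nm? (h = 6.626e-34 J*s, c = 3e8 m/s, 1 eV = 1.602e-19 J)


E = hc/lambda = 6.626e-34 * 3e8 / 1.539e-07 = 1.292e-18 J = 8.0625 eV

8.0625 eV


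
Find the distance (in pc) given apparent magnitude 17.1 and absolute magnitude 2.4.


d = 10^((m - M + 5)/5) = 10^((17.1 - 2.4 + 5)/5) = 8709.6359

8709.6359 pc


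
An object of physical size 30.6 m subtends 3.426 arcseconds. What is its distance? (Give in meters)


D = size / theta_rad, theta_rad = 3.426 * pi/(180*3600) = 1.661e-05, D = 1.842e+06

1.842e+06 m


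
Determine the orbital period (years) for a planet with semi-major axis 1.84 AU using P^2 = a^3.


P = a^(3/2) = 1.84^1.5 = 2.4959

2.4959 years


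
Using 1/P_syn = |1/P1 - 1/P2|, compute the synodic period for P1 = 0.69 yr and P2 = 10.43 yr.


1/P_syn = |1/P1 - 1/P2| = |1/0.69 - 1/10.43| => P_syn = 0.7389

0.7389 years


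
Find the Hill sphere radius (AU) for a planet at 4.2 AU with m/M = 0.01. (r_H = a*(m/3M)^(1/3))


r_H = a * (m/3M)^(1/3) = 4.2 * (0.01/3)^(1/3) = 0.6274

0.6274 AU


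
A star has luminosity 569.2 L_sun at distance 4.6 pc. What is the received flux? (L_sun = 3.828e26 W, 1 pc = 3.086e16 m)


F = L / (4*pi*d^2) = 2.179e+29 / (4*pi*(1.420e+17)^2) = 8.604e-07

8.604e-07 W/m^2


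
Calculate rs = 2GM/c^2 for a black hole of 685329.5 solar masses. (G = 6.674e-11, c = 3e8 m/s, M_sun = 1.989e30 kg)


M = 685329.5 * 1.989e30 kg = 1.363120375e+36 kg. rs = 2GM/c^2 = 2 * 6.674e-11 * 1.363120375e+36 / (3e8)^2 = 2.022e+09

2.022e+09 m


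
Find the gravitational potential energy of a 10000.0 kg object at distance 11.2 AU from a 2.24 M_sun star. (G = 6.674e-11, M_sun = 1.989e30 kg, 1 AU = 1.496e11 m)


M = 2.24 * 1.989e30 kg = 4.45536e+30 kg; r = 11.2 AU * 1.496e11 m/AU = 1.67552e+12 m. U = -GM*m/r = -(6.674e-11 * 4.45536e+30 * 10000.0) / 1.67552e+12 = -1.775e+12

-1.775e+12 J


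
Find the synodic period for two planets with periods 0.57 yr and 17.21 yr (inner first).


1/P_syn = |1/P1 - 1/P2| = |1/0.57 - 1/17.21| => P_syn = 0.5895

0.5895 years


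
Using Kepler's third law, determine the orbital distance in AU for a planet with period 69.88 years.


a = P^(2/3) = 69.88^(2/3) = 16.9656

16.9656 AU


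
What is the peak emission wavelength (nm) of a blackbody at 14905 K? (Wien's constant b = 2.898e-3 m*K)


lam_max = b / T = 2.898e-3 / 14905 = 1.944e-07 m = 194.4314 nm

194.4314 nm


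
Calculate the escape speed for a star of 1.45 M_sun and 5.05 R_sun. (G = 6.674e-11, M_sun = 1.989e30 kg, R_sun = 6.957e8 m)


M = 1.45 * 1.989e30 kg = 2.88405e+30 kg; R = 5.05 * 6.957e8 m = 3.513285e+09 m. v_esc = sqrt(2GM/R) = sqrt(2 * 6.674e-11 * 2.88405e+30 / 3.513285e+09) = 331018.9075

331018.9075 m/s


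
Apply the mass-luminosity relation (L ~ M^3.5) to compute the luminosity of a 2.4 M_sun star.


L/L_sun = (M/M_sun)^3.5 = 2.4^3.5 = 21.416

21.416 L_sun


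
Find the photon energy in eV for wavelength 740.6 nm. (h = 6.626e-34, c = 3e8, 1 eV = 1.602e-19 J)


E = hc/lambda = 6.626e-34 * 3e8 / 7.406e-07 = 2.684e-19 J = 1.6754 eV

1.6754 eV


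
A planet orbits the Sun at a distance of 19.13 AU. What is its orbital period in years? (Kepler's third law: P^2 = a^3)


P = a^(3/2) = 19.13^1.5 = 83.6705

83.6705 years


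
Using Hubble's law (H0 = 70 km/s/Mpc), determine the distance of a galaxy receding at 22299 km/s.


d = v / H0 = 22299 / 70 = 318.5571

318.5571 Mpc


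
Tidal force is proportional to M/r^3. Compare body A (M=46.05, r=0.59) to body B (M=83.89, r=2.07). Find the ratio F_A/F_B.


Ratio = (M1/r1^3) / (M2/r2^3) = (46.05/0.59^3) / (83.89/2.07^3) = 23.7069

23.7069


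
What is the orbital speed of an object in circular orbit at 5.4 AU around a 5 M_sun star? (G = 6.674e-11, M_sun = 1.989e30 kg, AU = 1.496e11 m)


v = sqrt(GM/r) = sqrt(6.674e-11 * 9.945e+30 / 8.078e+11) = 28663.7375

28663.7375 m/s


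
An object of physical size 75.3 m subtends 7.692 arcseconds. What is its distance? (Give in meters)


D = size / theta_rad, theta_rad = 7.692 * pi/(180*3600) = 3.729e-05, D = 2.019e+06

2.019e+06 m


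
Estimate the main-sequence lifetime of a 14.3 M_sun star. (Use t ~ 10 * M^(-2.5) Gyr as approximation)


t = 10 * M^(-2.5) = 10 * 14.3^(-2.5) = 0.0129

0.0129 Gyr


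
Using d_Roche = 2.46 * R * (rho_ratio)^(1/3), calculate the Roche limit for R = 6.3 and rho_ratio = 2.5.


d_Roche = 2.46 * 6.3 * 2.5^(1/3) = 21.034

21.034


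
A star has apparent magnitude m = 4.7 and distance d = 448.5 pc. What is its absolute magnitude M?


M = m - 5*log10(d) + 5 = 4.7 - 5*log10(448.5) + 5 = -3.5588

-3.5588


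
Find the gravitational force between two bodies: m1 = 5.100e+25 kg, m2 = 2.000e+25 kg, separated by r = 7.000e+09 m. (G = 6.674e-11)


F = G*m1*m2/r^2 = 6.674e-11 * 5.100e+25 * 2.000e+25 / (7.000e+09)^2 = 6.674e-11 * 1.020e+51 / 4.900e+19 = 1.389e+21

1.389e+21 N


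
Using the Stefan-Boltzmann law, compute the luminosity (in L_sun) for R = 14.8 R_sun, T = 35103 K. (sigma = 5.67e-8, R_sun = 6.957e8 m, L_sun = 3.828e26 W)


R = 14.8 * 6.957e8 m = 1.029636e+10 m. L = 4*pi*R^2*sigma*T^4 = 4*pi*(1.029636e+10)^2 * 5.67e-8 * 35103^4 = 1.146931014e+32 W. L/L_sun = 1.146931014e+32 / 3.828e26 = 299616.2524

299616.2524 L_sun


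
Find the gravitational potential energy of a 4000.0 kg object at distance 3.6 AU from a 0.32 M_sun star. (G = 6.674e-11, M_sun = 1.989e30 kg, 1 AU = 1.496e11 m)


M = 0.32 * 1.989e30 kg = 6.3648e+29 kg; r = 3.6 AU * 1.496e11 m/AU = 5.3856e+11 m. U = -GM*m/r = -(6.674e-11 * 6.3648e+29 * 4000.0) / 5.3856e+11 = -3.155e+11

-3.155e+11 J


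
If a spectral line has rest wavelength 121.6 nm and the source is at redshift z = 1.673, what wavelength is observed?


lam_obs = lam_emit * (1 + z) = 121.6 * (1 + 1.673) = 325.0368

325.0368 nm


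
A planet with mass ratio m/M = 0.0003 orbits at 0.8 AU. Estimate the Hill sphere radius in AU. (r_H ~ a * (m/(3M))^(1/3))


r_H = a * (m/3M)^(1/3) = 0.8 * (0.0003/3)^(1/3) = 0.0371

0.0371 AU


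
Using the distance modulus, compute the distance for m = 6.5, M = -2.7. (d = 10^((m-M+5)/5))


d = 10^((m - M + 5)/5) = 10^((6.5 - -2.7 + 5)/5) = 691.831

691.831 pc


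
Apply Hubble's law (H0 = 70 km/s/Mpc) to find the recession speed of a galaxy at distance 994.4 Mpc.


v = H0 * d = 70 * 994.4 = 69608.0

69608.0 km/s


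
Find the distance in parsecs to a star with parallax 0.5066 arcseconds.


d = 1/p = 1/0.5066 = 1.9739

1.9739 pc


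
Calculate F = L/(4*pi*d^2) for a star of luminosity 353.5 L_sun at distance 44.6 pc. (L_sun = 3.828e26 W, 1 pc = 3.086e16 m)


F = L / (4*pi*d^2) = 1.353e+29 / (4*pi*(1.376e+18)^2) = 5.684e-09

5.684e-09 W/m^2


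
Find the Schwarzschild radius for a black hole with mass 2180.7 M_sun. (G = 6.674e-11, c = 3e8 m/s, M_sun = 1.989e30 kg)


M = 2180.7 * 1.989e30 kg = 4.3374123e+33 kg. rs = 2GM/c^2 = 2 * 6.674e-11 * 4.3374123e+33 / (3e8)^2 = 6.433e+06

6.433e+06 m


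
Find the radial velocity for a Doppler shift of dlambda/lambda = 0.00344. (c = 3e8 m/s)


v = (dlambda/lambda) * c = 0.00344 * 3e8 = 1.032e+06

1.032e+06 m/s


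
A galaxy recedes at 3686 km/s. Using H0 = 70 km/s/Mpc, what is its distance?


d = v / H0 = 3686 / 70 = 52.6571

52.6571 Mpc


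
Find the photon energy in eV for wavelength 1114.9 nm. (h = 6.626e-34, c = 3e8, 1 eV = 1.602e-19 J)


E = hc/lambda = 6.626e-34 * 3e8 / 1.115e-06 = 1.783e-19 J = 1.1129 eV

1.1129 eV


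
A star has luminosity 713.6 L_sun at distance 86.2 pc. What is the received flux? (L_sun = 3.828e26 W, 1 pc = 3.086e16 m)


F = L / (4*pi*d^2) = 2.732e+29 / (4*pi*(2.660e+18)^2) = 3.072e-09

3.072e-09 W/m^2


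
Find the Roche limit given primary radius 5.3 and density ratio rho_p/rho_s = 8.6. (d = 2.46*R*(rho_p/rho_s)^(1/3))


d_Roche = 2.46 * 5.3 * 8.6^(1/3) = 26.7122

26.7122


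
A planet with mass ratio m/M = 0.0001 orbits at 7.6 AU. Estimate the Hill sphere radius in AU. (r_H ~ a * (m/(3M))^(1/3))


r_H = a * (m/3M)^(1/3) = 7.6 * (0.0001/3)^(1/3) = 0.2446

0.2446 AU


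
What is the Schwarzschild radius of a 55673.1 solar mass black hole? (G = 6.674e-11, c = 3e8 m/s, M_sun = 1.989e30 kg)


M = 55673.1 * 1.989e30 kg = 1.107337959e+35 kg. rs = 2GM/c^2 = 2 * 6.674e-11 * 1.107337959e+35 / (3e8)^2 = 1.642e+08

1.642e+08 m


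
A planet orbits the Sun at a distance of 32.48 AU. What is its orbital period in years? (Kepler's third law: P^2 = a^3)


P = a^(3/2) = 32.48^1.5 = 185.1075

185.1075 years


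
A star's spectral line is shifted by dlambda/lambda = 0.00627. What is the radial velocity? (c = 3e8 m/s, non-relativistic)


v = (dlambda/lambda) * c = 0.00627 * 3e8 = 1.881e+06

1.881e+06 m/s


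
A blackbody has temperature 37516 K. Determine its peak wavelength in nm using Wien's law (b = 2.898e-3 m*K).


lam_max = b / T = 2.898e-3 / 37516 = 7.725e-08 m = 77.247 nm

77.247 nm


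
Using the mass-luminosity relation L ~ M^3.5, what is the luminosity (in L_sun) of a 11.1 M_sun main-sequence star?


L/L_sun = (M/M_sun)^3.5 = 11.1^3.5 = 4556.49

4556.49 L_sun


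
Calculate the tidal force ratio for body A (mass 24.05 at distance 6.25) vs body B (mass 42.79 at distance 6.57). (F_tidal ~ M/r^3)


Ratio = (M1/r1^3) / (M2/r2^3) = (24.05/6.25^3) / (42.79/6.57^3) = 0.6529

0.6529


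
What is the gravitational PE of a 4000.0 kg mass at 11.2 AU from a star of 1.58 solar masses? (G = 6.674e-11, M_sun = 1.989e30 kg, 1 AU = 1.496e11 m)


M = 1.58 * 1.989e30 kg = 3.14262e+30 kg; r = 11.2 AU * 1.496e11 m/AU = 1.67552e+12 m. U = -GM*m/r = -(6.674e-11 * 3.14262e+30 * 4000.0) / 1.67552e+12 = -5.007e+11

-5.007e+11 J


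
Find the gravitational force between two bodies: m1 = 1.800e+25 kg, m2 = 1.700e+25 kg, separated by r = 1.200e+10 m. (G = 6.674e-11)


F = G*m1*m2/r^2 = 6.674e-11 * 1.800e+25 * 1.700e+25 / (1.200e+10)^2 = 6.674e-11 * 3.060e+50 / 1.440e+20 = 1.418e+20

1.418e+20 N


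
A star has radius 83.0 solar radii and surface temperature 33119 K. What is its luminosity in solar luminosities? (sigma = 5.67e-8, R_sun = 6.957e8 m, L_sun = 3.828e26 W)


R = 83.0 * 6.957e8 m = 5.77431e+10 m. L = 4*pi*R^2*sigma*T^4 = 4*pi*(5.77431e+10)^2 * 5.67e-8 * 33119^4 = 2.858261602e+33 W. L/L_sun = 2.858261602e+33 / 3.828e26 = 7.467e+06

7.467e+06 L_sun


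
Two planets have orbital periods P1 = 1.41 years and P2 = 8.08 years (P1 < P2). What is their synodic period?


1/P_syn = |1/P1 - 1/P2| = |1/1.41 - 1/8.08| => P_syn = 1.7081

1.7081 years


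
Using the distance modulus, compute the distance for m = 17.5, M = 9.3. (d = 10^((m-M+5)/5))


d = 10^((m - M + 5)/5) = 10^((17.5 - 9.3 + 5)/5) = 436.5158

436.5158 pc
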